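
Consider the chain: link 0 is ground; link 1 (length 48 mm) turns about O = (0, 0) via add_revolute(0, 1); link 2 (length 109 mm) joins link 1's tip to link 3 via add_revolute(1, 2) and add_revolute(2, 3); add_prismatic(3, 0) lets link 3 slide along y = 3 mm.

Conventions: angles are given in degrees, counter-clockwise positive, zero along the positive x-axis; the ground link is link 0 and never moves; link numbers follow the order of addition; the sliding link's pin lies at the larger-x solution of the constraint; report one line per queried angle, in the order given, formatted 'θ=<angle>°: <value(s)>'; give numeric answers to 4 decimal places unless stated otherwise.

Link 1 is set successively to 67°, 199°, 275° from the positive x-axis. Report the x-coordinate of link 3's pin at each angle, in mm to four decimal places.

geometry: r = 48 mm, L = 109 mm, e = 3 mm
θ=67°: crank pin P = (r cos θ, r sin θ) = (18.755094, 44.184233)
θ=67°: h = r sin θ − e = 44.184233 − 3 = 41.184233
θ=67°: x = r cos θ + √(L² − h²) = 18.755094 + 100.920062 = 119.675156
θ=199°: crank pin P = (r cos θ, r sin θ) = (-45.384892, -15.627271)
θ=199°: h = r sin θ − e = -15.627271 − 3 = -18.627271
θ=199°: x = r cos θ + √(L² − h²) = -45.384892 + 107.396577 = 62.011685
θ=275°: crank pin P = (r cos θ, r sin θ) = (4.183476, -47.817346)
θ=275°: h = r sin θ − e = -47.817346 − 3 = -50.817346
θ=275°: x = r cos θ + √(L² − h²) = 4.183476 + 96.429235 = 100.612711

θ=67°: 119.6752
θ=199°: 62.0117
θ=275°: 100.6127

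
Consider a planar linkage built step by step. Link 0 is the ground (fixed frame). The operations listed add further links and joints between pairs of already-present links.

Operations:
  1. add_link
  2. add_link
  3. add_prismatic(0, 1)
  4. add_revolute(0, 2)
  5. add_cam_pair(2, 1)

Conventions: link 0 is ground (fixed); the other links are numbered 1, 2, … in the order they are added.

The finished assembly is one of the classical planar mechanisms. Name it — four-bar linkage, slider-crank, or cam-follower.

links: 3 (incl. ground); joints: 1 revolute, 1 prismatic, 1 higher (cam) pair, forming one closed loop
3 links, revolute + prismatic + higher pair in one loop → cam-follower

cam-follower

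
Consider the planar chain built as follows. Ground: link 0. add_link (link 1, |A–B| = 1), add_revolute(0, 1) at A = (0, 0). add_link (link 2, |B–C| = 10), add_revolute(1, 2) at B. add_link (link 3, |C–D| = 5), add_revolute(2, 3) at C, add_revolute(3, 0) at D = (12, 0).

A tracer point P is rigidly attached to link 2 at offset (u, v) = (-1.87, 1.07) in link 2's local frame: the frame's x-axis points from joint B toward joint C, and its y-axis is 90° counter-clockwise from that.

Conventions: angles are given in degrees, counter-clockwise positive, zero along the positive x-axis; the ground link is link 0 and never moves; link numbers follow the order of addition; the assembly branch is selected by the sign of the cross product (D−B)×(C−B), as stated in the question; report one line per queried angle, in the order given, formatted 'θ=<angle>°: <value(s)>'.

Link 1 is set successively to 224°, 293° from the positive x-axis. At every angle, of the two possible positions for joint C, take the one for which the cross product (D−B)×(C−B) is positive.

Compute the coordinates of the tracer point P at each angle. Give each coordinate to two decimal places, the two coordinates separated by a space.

A=(0,0), D=(12.00,0)
θ=224°: B = A + 1.00·(cos224°, sin224°) = (-0.7193, -0.6947)
θ=224°: |BD| = 12.7383
θ=224°: circle(B,10.00) ∩ circle(D,5.00): a=9.3130, h=3.6425
θ=224°:   candidates: C₊=(8.3812,3.4503) cross=46.399; C₋=(8.7785,-3.8238) cross=-46.399
θ=224°:   branch + wants cross > 0 → take C=(8.3812,3.4503) (cross=46.399)
θ=224°: ex = (C−B)/|BC| = (0.9101,0.4145); ey = (-0.4145,0.9101)
θ=224°: P = B + -1.87·ex + 1.07·ey = (-2.8646,-0.4960)
θ=293°: B = A + 1.00·(cos293°, sin293°) = (0.3907, -0.9205)
θ=293°: |BD| = 11.6457
θ=293°: circle(B,10.00) ∩ circle(D,5.00): a=9.0429, h=4.2691
θ=293°:   candidates: C₊=(9.0679,4.0500) cross=49.717; C₋=(9.7428,-4.4615) cross=-49.717
θ=293°:   branch + wants cross > 0 → take C=(9.0679,4.0500) (cross=49.717)
θ=293°: ex = (C−B)/|BC| = (0.8677,0.4971); ey = (-0.4971,0.8677)
θ=293°: P = B + -1.87·ex + 1.07·ey = (-1.7638,-0.9215)

θ=224°: -2.86 -0.50
θ=293°: -1.76 -0.92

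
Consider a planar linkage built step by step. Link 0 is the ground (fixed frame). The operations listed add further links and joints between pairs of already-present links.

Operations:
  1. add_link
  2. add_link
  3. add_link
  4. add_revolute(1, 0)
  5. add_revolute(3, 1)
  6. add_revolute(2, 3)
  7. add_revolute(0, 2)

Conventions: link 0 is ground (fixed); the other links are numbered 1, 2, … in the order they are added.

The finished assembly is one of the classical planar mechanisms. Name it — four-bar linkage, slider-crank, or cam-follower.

links: 4 (incl. ground); joints: 4 revolute, 0 prismatic, 0 higher (cam) pair, forming one closed loop
4 links in a single 4R loop → four-bar linkage

four-bar linkage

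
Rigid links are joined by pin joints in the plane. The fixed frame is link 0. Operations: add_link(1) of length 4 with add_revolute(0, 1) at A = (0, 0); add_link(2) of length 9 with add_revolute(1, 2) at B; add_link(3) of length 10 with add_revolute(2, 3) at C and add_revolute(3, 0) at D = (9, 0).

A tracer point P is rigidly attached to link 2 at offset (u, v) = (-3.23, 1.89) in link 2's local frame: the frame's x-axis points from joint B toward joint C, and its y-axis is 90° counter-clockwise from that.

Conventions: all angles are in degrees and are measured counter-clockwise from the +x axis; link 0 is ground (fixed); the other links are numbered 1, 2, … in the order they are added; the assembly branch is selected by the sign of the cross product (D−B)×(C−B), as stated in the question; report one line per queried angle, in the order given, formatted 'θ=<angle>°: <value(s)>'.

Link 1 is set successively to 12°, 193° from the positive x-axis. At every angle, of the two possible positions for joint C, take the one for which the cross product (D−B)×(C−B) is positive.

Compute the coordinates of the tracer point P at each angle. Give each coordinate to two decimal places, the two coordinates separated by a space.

A=(0,0), D=(9.00,0)
θ=12°: B = A + 4.00·(cos12°, sin12°) = (3.9126, 0.8316)
θ=12°: |BD| = 5.1549
θ=12°: circle(B,9.00) ∩ circle(D,10.00): a=0.7346, h=8.9700
θ=12°:   candidates: C₊=(6.0847,9.5656) cross=46.240; C₋=(3.1904,-8.1393) cross=-46.240
θ=12°:   branch + wants cross > 0 → take C=(6.0847,9.5656) (cross=46.240)
θ=12°: ex = (C−B)/|BC| = (0.2413,0.9704); ey = (-0.9704,0.2413)
θ=12°: P = B + -3.23·ex + 1.89·ey = (1.2989,-1.8467)
θ=193°: B = A + 4.00·(cos193°, sin193°) = (-3.8975, -0.8998)
θ=193°: |BD| = 12.9288
θ=193°: circle(B,9.00) ∩ circle(D,10.00): a=5.7296, h=6.9406
θ=193°:   candidates: C₊=(1.3352,6.4227) cross=89.733; C₋=(2.3013,-7.4248) cross=-89.733
θ=193°:   branch + wants cross > 0 → take C=(1.3352,6.4227) (cross=89.733)
θ=193°: ex = (C−B)/|BC| = (0.5814,0.8136); ey = (-0.8136,0.5814)
θ=193°: P = B + -3.23·ex + 1.89·ey = (-7.3132,-2.4289)

θ=12°: 1.30 -1.85
θ=193°: -7.31 -2.43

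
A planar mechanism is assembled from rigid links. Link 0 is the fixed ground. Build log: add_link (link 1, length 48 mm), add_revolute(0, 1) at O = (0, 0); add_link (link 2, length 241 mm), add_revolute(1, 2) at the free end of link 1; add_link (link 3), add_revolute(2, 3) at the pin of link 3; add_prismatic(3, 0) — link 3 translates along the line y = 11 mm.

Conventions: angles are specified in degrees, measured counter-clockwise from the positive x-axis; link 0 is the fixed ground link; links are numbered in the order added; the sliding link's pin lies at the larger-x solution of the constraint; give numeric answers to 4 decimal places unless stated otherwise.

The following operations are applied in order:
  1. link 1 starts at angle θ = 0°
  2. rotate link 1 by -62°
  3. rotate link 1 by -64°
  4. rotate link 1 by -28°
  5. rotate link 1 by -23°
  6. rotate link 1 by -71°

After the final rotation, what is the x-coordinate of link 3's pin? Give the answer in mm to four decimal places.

geometry: r = 48 mm, L = 241 mm, e = 11 mm; θ starts at 0°
rotate link 1 by -62°: θ ← 0° -62° = -62°
rotate link 1 by -64°: θ ← -62° -64° = -126°
rotate link 1 by -28°: θ ← -126° -28° = -154°
rotate link 1 by -23°: θ ← -154° -23° = -177°
rotate link 1 by -71°: θ ← -177° -71° = -248°
crank pin P = (r cos θ, r sin θ) = (-17.981116, 44.504825)
h = r sin θ − e = 44.504825 − 11 = 33.504825
x = r cos θ + √(L² − h²) = -17.981116 + 238.659646 = 220.678530

220.6785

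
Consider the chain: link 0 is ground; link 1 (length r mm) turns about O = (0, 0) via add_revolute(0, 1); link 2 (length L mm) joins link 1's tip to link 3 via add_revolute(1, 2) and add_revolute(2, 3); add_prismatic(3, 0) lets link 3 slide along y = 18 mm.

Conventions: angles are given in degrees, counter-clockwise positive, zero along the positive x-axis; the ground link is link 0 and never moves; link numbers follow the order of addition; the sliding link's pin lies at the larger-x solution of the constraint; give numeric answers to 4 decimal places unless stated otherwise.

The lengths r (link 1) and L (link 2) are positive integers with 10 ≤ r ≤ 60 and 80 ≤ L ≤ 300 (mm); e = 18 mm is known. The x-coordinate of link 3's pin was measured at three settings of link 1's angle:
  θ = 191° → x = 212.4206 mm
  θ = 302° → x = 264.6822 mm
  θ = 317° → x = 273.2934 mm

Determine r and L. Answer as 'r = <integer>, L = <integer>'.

constraint per measurement: (x − r cos θ)² + (r sin θ − e)² = L²
subtracting the θ₁ and θ₂ equations cancels the r² and L² terms:
r = (x₁² − x₂²) / (2[(x₁cos θ₁ + e sin θ₁) − (x₂cos θ₂ + e sin θ₂)]) = 37.0000 → r = 37
L² = (x₁ − r cos θ₁)² + (r sin θ₁ − e)² = 62499.9887 → L = 250.0000 → L = 250
check at θ₃=317°: x = 273.2934 (printed 273.2934) ✓

r = 37, L = 250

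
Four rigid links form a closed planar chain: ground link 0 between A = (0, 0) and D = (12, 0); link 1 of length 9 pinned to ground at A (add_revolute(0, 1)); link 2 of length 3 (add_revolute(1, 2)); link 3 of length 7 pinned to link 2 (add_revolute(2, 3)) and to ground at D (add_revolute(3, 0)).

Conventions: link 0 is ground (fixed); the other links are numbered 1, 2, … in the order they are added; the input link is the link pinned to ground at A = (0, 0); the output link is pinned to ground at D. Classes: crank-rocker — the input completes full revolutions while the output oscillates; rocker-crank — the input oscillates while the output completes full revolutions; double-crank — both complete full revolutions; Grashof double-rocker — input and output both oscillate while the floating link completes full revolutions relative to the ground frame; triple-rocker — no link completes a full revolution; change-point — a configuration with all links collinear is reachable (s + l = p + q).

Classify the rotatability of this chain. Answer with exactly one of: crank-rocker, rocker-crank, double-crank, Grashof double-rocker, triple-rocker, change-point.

lengths: ground=12, input=9, coupler=3, output=7
sorted: s=3 (shortest), l=12 (longest), p+q=16
s + l = 15 vs p + q = 16
s + l < p + q (Grashof) with shortest = coupler link → Grashof double-rocker

Grashof double-rocker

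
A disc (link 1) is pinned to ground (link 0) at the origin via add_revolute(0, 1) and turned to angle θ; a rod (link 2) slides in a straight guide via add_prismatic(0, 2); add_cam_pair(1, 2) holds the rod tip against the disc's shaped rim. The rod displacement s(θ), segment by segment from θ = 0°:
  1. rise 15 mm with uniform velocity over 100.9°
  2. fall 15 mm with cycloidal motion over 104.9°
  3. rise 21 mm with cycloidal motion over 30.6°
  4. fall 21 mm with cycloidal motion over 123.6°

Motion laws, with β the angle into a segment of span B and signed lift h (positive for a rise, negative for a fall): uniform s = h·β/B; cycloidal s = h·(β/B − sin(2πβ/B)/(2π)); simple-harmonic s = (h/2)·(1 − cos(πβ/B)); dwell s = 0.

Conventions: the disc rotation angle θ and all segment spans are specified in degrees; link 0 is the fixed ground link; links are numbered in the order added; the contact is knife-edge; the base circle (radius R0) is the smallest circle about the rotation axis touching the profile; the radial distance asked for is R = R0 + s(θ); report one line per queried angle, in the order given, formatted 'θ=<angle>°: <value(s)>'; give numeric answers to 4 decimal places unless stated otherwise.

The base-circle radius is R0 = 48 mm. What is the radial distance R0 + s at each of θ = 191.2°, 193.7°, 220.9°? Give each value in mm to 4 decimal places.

segment 1 (0° to 100.9°, uniform, h = 15) is passed completely: s = 0.0000 + (15) = 15.0000
θ = 191.2° falls in segment 2 (100.9° to 205.8°, cycloidal, h = -15): β = 191.2 − 100.9 = 90.3°, B = 104.9°; Δs = -15·(0.8608 − sin(2π·0.8608)/(2π)) = -14.7439; s = 15.0000 − 14.7439 = 0.2561
θ = 193.7° falls in segment 2 (100.9° to 205.8°, cycloidal, h = -15): β = 193.7 − 100.9 = 92.8°, B = 104.9°; Δs = -15·(0.8847 − sin(2π·0.8847)/(2π)) = -14.8525; s = 15.0000 − 14.8525 = 0.1475
segment 2 (100.9° to 205.8°, cycloidal, h = -15) is passed completely: s = 15.0000 + (-15) = 0.0000
θ = 220.9° falls in segment 3 (205.8° to 236.4°, cycloidal, h = 21): β = 220.9 − 205.8 = 15.1°, B = 30.6°; Δs = 21·(0.4935 − sin(2π·0.4935)/(2π)) = 10.2255; s = 0.0000 + 10.2255 = 10.2255
θ=191.2°: R = R0 + s = 48 + 0.2561 = 48.2561
θ=193.7°: R = R0 + s = 48 + 0.1475 = 48.1475
θ=220.9°: R = R0 + s = 48 + 10.2255 = 58.2255

θ=191.2°: 48.2561
θ=193.7°: 48.1475
θ=220.9°: 58.2255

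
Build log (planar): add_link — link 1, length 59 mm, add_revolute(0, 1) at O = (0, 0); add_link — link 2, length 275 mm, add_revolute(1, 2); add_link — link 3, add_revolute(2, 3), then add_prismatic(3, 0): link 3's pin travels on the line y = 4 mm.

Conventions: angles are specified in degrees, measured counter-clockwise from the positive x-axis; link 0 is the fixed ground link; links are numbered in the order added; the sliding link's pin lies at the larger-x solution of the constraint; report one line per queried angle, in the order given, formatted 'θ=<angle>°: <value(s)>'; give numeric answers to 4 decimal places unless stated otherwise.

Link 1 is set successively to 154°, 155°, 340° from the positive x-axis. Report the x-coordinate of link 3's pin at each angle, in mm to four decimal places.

geometry: r = 59 mm, L = 275 mm, e = 4 mm
θ=154°: crank pin P = (r cos θ, r sin θ) = (-53.028849, 25.863898)
θ=154°: h = r sin θ − e = 25.863898 − 4 = 21.863898
θ=154°: x = r cos θ + √(L² − h²) = -53.028849 + 274.129477 = 221.100628
θ=155°: crank pin P = (r cos θ, r sin θ) = (-53.472159, 24.934477)
θ=155°: h = r sin θ − e = 24.934477 − 4 = 20.934477
θ=155°: x = r cos θ + √(L² − h²) = -53.472159 + 274.202020 = 220.729860
θ=340°: crank pin P = (r cos θ, r sin θ) = (55.441865, -20.179188)
θ=340°: h = r sin θ − e = -20.179188 − 4 = -24.179188
θ=340°: x = r cos θ + √(L² − h²) = 55.441865 + 273.934968 = 329.376833

θ=154°: 221.1006
θ=155°: 220.7299
θ=340°: 329.3768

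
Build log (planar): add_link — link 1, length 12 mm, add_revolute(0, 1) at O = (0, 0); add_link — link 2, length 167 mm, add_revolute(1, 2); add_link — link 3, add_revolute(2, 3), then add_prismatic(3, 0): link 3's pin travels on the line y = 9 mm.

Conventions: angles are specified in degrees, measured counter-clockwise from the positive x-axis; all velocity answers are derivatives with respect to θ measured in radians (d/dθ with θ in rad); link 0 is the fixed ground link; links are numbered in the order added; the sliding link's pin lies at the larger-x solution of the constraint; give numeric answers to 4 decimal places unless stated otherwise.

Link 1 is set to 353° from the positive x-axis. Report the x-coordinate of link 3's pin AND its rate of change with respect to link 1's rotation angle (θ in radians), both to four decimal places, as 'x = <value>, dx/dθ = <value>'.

geometry: r = 12 mm, L = 167 mm, e = 9 mm
crank pin P = (r cos θ, r sin θ) = (11.910554, -1.462432)
h = r sin θ − e = -1.462432 − 9 = -10.462432
x = r cos θ + √(L² − h²) = 11.910554 + 166.671946 = 178.582500
dx/dθ = −r sin θ − h·r cos θ/√(L² − h²) (θ in radians; h = -10.462432) = 2.210089

x = 178.5825, dx/dθ = 2.2101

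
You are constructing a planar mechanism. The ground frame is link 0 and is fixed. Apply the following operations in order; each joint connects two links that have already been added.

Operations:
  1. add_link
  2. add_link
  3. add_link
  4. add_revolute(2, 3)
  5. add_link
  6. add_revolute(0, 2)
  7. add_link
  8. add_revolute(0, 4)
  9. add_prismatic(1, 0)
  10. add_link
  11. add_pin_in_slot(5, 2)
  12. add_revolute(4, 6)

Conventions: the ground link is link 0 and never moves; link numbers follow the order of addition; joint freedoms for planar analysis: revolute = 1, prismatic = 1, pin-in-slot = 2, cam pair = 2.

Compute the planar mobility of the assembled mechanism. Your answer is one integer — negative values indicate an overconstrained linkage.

(L,J1,J2)=(1,0,0); link0 fixed
link1: (2,0,0)
link2: (3,0,0)
link3: (4,0,0)
R 2-3 [J1]: (4,1,0)
link4: (5,1,0)
R 0-2 [J1]: (5,2,0)
link5: (6,2,0)
R 0-4 [J1]: (6,3,0)
P 1-0 [J1]: (6,4,0)
link6: (7,4,0)
PS 5-2 [J2]: (7,4,1)
R 4-6 [J1]: (7,5,1)
Grübler: 3·6 − 2·5 − 1 = 7

M = 7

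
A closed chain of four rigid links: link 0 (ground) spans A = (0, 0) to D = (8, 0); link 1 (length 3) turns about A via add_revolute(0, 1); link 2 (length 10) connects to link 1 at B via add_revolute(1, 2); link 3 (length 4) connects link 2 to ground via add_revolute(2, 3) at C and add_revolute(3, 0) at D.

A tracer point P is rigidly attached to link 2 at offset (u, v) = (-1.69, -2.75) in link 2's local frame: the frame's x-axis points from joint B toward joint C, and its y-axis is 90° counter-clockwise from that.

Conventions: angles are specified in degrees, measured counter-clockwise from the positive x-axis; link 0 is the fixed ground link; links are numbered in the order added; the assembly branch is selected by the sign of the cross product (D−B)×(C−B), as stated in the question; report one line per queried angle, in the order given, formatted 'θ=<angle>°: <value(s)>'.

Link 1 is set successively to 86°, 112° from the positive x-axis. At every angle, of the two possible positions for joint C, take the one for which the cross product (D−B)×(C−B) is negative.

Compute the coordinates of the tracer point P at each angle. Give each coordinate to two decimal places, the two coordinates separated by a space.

A=(0,0), D=(8.00,0)
θ=86°: B = A + 3.00·(cos86°, sin86°) = (0.2093, 2.9927)
θ=86°: |BD| = 8.3458
θ=86°: circle(B,10.00) ∩ circle(D,4.00): a=9.2054, h=3.9065
θ=86°:   candidates: C₊=(10.2033,3.3385) cross=32.603; C₋=(7.4016,-3.9550) cross=-32.603
θ=86°:   branch - wants cross < 0 → take C=(7.4016,-3.9550) (cross=-32.603)
θ=86°: ex = (C−B)/|BC| = (0.7192,-0.6948); ey = (0.6948,0.7192)
θ=86°: P = B + -1.69·ex + -2.75·ey = (-2.9168,2.1890)
θ=112°: B = A + 3.00·(cos112°, sin112°) = (-1.1238, 2.7816)
θ=112°: |BD| = 9.5384
θ=112°: circle(B,10.00) ∩ circle(D,4.00): a=9.1725, h=3.9832
θ=112°:   candidates: C₊=(8.8115,3.9168) cross=37.994; C₋=(6.4884,-3.7034) cross=-37.994
θ=112°:   branch - wants cross < 0 → take C=(6.4884,-3.7034) (cross=-37.994)
θ=112°: ex = (C−B)/|BC| = (0.7612,-0.6485); ey = (0.6485,0.7612)
θ=112°: P = B + -1.69·ex + -2.75·ey = (-4.1936,1.7841)

θ=86°: -2.92 2.19
θ=112°: -4.19 1.78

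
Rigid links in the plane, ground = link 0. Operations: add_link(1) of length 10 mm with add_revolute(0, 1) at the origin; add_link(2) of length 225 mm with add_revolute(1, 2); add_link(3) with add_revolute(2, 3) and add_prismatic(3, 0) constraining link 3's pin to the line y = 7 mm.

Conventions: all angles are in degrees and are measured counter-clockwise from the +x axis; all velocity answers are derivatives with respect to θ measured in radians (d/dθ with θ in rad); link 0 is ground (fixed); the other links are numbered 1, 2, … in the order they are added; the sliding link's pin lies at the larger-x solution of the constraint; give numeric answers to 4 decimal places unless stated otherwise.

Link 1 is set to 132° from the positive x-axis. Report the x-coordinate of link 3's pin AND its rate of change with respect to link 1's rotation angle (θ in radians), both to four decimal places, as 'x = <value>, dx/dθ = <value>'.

geometry: r = 10 mm, L = 225 mm, e = 7 mm
crank pin P = (r cos θ, r sin θ) = (-6.691306, 7.431448)
h = r sin θ − e = 7.431448 − 7 = 0.431448
x = r cos θ + √(L² − h²) = -6.691306 + 224.999586 = 218.308280
dx/dθ = −r sin θ − h·r cos θ/√(L² − h²) (θ in radians; h = 0.431448) = -7.418617

x = 218.3083, dx/dθ = -7.4186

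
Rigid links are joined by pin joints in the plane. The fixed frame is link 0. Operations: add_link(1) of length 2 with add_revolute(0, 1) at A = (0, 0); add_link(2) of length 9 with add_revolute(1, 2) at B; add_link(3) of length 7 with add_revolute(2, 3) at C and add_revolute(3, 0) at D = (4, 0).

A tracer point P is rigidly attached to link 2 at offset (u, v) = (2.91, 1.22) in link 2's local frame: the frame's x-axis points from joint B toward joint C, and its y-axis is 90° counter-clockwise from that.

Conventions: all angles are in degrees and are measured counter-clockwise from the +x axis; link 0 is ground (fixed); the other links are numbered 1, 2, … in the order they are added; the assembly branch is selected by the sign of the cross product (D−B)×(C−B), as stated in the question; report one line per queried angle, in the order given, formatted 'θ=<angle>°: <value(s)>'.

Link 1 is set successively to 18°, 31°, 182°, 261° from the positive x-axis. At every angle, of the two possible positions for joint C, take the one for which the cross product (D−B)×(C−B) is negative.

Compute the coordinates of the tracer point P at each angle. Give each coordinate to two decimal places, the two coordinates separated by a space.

A=(0,0), D=(4.00,0)
θ=18°: B = A + 2.00·(cos18°, sin18°) = (1.9021, 0.6180)
θ=18°: |BD| = 2.1870
θ=18°: circle(B,9.00) ∩ circle(D,7.00): a=8.4094, h=3.2066
θ=18°:   candidates: C₊=(10.8749,1.3175) cross=7.013; C₋=(9.0626,-4.8343) cross=-7.013
θ=18°:   branch - wants cross < 0 → take C=(9.0626,-4.8343) (cross=-7.013)
θ=18°: ex = (C−B)/|BC| = (0.7956,-0.6058); ey = (0.6058,0.7956)
θ=18°: P = B + 2.91·ex + 1.22·ey = (4.9564,-0.1742)
θ=31°: B = A + 2.00·(cos31°, sin31°) = (1.7143, 1.0301)
θ=31°: |BD| = 2.5071
θ=31°: circle(B,9.00) ∩ circle(D,7.00): a=7.6355, h=4.7643
θ=31°:   candidates: C₊=(10.6331,2.2365) cross=11.944; C₋=(6.7181,-6.4507) cross=-11.944
θ=31°:   branch - wants cross < 0 → take C=(6.7181,-6.4507) (cross=-11.944)
θ=31°: ex = (C−B)/|BC| = (0.5560,-0.8312); ey = (0.8312,0.5560)
θ=31°: P = B + 2.91·ex + 1.22·ey = (4.3463,-0.7104)
θ=182°: B = A + 2.00·(cos182°, sin182°) = (-1.9988, -0.0698)
θ=182°: |BD| = 5.9992
θ=182°: circle(B,9.00) ∩ circle(D,7.00): a=5.6666, h=6.9921
θ=182°:   candidates: C₊=(3.5861,6.9878) cross=41.947; C₋=(3.7488,-6.9955) cross=-41.947
θ=182°:   branch - wants cross < 0 → take C=(3.7488,-6.9955) (cross=-41.947)
θ=182°: ex = (C−B)/|BC| = (0.6386,-0.7695); ey = (0.7695,0.6386)
θ=182°: P = B + 2.91·ex + 1.22·ey = (0.7984,-1.5300)
θ=261°: B = A + 2.00·(cos261°, sin261°) = (-0.3129, -1.9754)
θ=261°: |BD| = 4.7437
θ=261°: circle(B,9.00) ∩ circle(D,7.00): a=5.7447, h=6.9281
θ=261°:   candidates: C₊=(2.0251,6.7156) cross=32.865; C₋=(7.7951,-5.8820) cross=-32.865
θ=261°:   branch - wants cross < 0 → take C=(7.7951,-5.8820) (cross=-32.865)
θ=261°: ex = (C−B)/|BC| = (0.9009,-0.4341); ey = (0.4341,0.9009)
θ=261°: P = B + 2.91·ex + 1.22·ey = (2.8383,-2.1394)

θ=18°: 4.96 -0.17
θ=31°: 4.35 -0.71
θ=182°: 0.80 -1.53
θ=261°: 2.84 -2.14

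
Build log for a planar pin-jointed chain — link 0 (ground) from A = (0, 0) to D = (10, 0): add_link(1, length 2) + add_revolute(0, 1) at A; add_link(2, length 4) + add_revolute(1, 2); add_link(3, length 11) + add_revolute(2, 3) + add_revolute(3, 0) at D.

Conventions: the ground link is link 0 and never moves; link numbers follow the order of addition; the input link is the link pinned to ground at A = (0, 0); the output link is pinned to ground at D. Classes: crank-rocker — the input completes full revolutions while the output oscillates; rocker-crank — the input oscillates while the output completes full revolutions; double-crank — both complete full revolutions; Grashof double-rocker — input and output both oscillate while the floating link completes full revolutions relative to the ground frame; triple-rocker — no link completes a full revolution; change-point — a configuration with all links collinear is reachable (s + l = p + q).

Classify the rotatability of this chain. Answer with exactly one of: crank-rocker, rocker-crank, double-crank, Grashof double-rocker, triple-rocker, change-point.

lengths: ground=10, input=2, coupler=4, output=11
sorted: s=2 (shortest), l=11 (longest), p+q=14
s + l = 13 vs p + q = 14
s + l < p + q (Grashof) with shortest = input link → crank-rocker

crank-rocker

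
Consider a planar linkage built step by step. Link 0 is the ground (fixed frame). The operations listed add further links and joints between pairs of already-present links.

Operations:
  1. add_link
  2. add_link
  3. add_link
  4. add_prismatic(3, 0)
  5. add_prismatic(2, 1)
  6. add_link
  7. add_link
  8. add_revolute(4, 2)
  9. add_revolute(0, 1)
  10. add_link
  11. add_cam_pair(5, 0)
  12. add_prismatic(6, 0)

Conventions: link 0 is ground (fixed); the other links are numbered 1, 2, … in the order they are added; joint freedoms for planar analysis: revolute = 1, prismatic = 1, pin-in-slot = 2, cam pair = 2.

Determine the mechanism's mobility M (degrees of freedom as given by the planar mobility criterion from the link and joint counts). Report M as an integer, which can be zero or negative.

ground; <1,0,0>
#1 <2,0,0>
#2 <3,0,0>
#3 <4,0,0>
P:3↔0 J1 <4,1,0>
P:2↔1 J1 <4,2,0>
#4 <5,2,0>
#5 <6,2,0>
R:4↔2 J1 <6,3,0>
R:0↔1 J1 <6,4,0>
#6 <7,4,0>
C:5↔0 J2 <7,4,1>
P:6↔0 J1 <7,5,1>
3×6 − 2×5 − 1×1 = 7

M = 7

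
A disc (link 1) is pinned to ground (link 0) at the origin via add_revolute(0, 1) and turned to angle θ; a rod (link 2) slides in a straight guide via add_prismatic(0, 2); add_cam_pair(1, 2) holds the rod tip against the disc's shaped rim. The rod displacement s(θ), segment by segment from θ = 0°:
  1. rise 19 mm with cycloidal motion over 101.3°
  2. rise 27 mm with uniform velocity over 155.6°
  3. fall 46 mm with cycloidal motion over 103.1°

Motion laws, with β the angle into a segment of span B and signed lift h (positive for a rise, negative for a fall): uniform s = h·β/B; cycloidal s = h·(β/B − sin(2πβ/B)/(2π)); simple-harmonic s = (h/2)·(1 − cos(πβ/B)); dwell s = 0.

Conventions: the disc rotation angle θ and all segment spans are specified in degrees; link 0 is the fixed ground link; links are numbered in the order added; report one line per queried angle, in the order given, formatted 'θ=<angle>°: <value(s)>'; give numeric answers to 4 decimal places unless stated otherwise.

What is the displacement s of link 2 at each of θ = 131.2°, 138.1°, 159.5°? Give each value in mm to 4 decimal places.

segment 1 (0° to 101.3°, cycloidal, h = 19) is passed completely: s = 0.0000 + (19) = 19.0000
θ = 131.2° falls in segment 2 (101.3° to 256.9°, uniform, h = 27): β = 131.2 − 101.3 = 29.9°, B = 155.6°; Δs = 27·29.9/155.6 = 5.1883; s = 19.0000 + 5.1883 = 24.1883
θ = 138.1° falls in segment 2 (101.3° to 256.9°, uniform, h = 27): β = 138.1 − 101.3 = 36.8°, B = 155.6°; Δs = 27·36.8/155.6 = 6.3856; s = 19.0000 + 6.3856 = 25.3856
θ = 159.5° falls in segment 2 (101.3° to 256.9°, uniform, h = 27): β = 159.5 − 101.3 = 58.2°, B = 155.6°; Δs = 27·58.2/155.6 = 10.0990; s = 19.0000 + 10.0990 = 29.0990

θ=131.2°: 24.1883
θ=138.1°: 25.3856
θ=159.5°: 29.0990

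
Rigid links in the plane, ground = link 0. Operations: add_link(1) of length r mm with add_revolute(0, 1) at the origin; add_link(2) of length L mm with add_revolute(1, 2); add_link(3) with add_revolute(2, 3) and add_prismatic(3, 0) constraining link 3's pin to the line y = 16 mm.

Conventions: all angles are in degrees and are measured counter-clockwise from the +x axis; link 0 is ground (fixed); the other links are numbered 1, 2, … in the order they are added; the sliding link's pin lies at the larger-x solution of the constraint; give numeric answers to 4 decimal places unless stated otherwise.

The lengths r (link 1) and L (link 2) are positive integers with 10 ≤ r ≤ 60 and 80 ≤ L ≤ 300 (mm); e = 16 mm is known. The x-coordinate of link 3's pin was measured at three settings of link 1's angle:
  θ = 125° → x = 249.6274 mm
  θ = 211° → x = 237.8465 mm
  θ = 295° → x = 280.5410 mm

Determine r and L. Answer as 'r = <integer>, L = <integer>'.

constraint per measurement: (x − r cos θ)² + (r sin θ − e)² = L²
subtracting the θ₁ and θ₂ equations cancels the r² and L² terms:
r = (x₁² − x₂²) / (2[(x₁cos θ₁ + e sin θ₁) − (x₂cos θ₂ + e sin θ₂)]) = 35.0001 → r = 35
L² = (x₁ − r cos θ₁)² + (r sin θ₁ − e)² = 72900.0162 → L = 270.0000 → L = 270
check at θ₃=295°: x = 280.5410 (printed 280.5410) ✓

r = 35, L = 270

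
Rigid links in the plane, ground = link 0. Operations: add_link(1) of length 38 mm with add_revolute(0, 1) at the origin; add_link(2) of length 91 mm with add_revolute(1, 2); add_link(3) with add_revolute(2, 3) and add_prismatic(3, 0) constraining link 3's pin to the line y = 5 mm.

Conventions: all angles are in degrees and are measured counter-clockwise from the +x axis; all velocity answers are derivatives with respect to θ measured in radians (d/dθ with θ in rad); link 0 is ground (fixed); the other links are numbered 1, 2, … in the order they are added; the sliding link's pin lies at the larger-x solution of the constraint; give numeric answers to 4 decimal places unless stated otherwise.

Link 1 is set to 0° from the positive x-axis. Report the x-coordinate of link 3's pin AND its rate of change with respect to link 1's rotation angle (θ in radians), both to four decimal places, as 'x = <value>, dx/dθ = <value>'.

geometry: r = 38 mm, L = 91 mm, e = 5 mm
crank pin P = (r cos θ, r sin θ) = (38.000000, 0.000000)
h = r sin θ − e = 0.000000 − 5 = -5.000000
x = r cos θ + √(L² − h²) = 38.000000 + 90.862534 = 128.862534
dx/dθ = −r sin θ − h·r cos θ/√(L² − h²) (θ in radians; h = -5.000000) = 2.091071

x = 128.8625, dx/dθ = 2.0911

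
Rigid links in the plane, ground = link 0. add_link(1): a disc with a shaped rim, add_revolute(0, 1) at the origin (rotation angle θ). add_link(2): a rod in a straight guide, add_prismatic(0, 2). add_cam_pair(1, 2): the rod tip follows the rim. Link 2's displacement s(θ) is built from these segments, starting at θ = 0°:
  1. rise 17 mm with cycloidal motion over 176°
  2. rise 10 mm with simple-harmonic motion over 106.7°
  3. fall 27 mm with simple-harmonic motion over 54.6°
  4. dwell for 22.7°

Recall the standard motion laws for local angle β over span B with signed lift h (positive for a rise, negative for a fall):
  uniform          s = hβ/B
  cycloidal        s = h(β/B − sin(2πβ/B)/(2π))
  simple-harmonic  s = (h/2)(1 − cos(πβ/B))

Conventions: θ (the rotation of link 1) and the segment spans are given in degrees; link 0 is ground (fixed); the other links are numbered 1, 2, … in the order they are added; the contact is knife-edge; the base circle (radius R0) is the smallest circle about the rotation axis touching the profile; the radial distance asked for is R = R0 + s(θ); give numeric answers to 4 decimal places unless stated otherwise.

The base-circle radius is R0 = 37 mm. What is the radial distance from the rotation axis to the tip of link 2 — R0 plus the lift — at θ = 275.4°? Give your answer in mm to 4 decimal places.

segment 1 (0° to 176°, cycloidal, h = 17) is passed completely: s = 0.0000 + (17) = 17.0000
θ = 275.4° falls in segment 2 (176° to 282.7°, simple-harmonic, h = 10): β = 275.4 − 176 = 99.4°, B = 106.7°; Δs = 10/2·(1 − cos(π·0.9316)) = 9.8850; s = 17.0000 + 9.8850 = 26.8850
R = R0 + s = 37 + 26.8850 = 63.8850

63.8850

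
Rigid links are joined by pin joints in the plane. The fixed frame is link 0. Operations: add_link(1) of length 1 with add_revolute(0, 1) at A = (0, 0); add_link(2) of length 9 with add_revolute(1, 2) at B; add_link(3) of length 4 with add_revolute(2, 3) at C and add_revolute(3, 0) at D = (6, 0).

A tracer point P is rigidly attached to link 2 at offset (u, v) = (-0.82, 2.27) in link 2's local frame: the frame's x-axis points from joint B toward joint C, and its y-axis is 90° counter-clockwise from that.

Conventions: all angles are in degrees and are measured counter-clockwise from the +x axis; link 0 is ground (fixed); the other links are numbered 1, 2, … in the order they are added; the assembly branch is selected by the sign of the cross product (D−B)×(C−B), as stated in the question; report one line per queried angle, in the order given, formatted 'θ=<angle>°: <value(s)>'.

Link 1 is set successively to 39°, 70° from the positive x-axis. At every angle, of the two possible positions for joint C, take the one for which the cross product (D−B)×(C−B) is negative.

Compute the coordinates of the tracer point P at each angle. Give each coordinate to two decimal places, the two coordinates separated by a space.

A=(0,0), D=(6.00,0)
θ=39°: B = A + 1.00·(cos39°, sin39°) = (0.7771, 0.6293)
θ=39°: |BD| = 5.2606
θ=39°: circle(B,9.00) ∩ circle(D,4.00): a=8.8083, h=1.8478
θ=39°:   candidates: C₊=(9.7432,1.4101) cross=9.720; C₋=(9.3011,-2.2589) cross=-9.720
θ=39°:   branch - wants cross < 0 → take C=(9.3011,-2.2589) (cross=-9.720)
θ=39°: ex = (C−B)/|BC| = (0.9471,-0.3209); ey = (0.3209,0.9471)
θ=39°: P = B + -0.82·ex + 2.27·ey = (0.7290,3.0424)
θ=70°: B = A + 1.00·(cos70°, sin70°) = (0.3420, 0.9397)
θ=70°: |BD| = 5.7355
θ=70°: circle(B,9.00) ∩ circle(D,4.00): a=8.5342, h=2.8578
θ=70°:   candidates: C₊=(9.2291,2.3606) cross=16.391; C₋=(8.2927,-3.2777) cross=-16.391
θ=70°:   branch - wants cross < 0 → take C=(8.2927,-3.2777) (cross=-16.391)
θ=70°: ex = (C−B)/|BC| = (0.8834,-0.4686); ey = (0.4686,0.8834)
θ=70°: P = B + -0.82·ex + 2.27·ey = (0.6814,3.3293)

θ=39°: 0.73 3.04
θ=70°: 0.68 3.33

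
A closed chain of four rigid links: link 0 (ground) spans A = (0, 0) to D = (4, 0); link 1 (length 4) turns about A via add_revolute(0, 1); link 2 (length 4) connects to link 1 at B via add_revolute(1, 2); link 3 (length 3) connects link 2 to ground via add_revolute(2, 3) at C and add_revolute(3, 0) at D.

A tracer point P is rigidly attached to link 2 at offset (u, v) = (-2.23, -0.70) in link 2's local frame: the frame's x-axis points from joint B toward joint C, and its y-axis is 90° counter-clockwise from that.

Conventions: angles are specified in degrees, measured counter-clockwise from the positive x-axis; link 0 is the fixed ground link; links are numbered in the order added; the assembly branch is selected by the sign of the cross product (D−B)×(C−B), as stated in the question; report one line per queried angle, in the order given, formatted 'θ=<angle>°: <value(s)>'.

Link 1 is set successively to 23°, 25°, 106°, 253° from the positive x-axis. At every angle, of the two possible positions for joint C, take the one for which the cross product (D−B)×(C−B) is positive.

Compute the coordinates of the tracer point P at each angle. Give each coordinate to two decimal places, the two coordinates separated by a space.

A=(0,0), D=(4.00,0)
θ=23°: B = A + 4.00·(cos23°, sin23°) = (3.6820, 1.5629)
θ=23°: |BD| = 1.5949
θ=23°: circle(B,4.00) ∩ circle(D,3.00): a=2.9919, h=2.6549
θ=23°:   candidates: C₊=(6.8801,-0.8396) cross=4.234; C₋=(1.6769,-1.8982) cross=-4.234
θ=23°:   branch + wants cross > 0 → take C=(6.8801,-0.8396) (cross=4.234)
θ=23°: ex = (C−B)/|BC| = (0.7995,-0.6006); ey = (0.6006,0.7995)
θ=23°: P = B + -2.23·ex + -0.70·ey = (1.4786,2.3427)
θ=25°: B = A + 4.00·(cos25°, sin25°) = (3.6252, 1.6905)
θ=25°: |BD| = 1.7315
θ=25°: circle(B,4.00) ∩ circle(D,3.00): a=2.8871, h=2.7685
θ=25°:   candidates: C₊=(6.9530,-0.5290) cross=4.794; C₋=(1.5472,-1.7274) cross=-4.794
θ=25°:   branch + wants cross > 0 → take C=(6.9530,-0.5290) (cross=4.794)
θ=25°: ex = (C−B)/|BC| = (0.8319,-0.5549); ey = (0.5549,0.8319)
θ=25°: P = B + -2.23·ex + -0.70·ey = (1.3816,2.3455)
θ=106°: B = A + 4.00·(cos106°, sin106°) = (-1.1025, 3.8450)
θ=106°: |BD| = 6.3891
θ=106°: circle(B,4.00) ∩ circle(D,3.00): a=3.7424, h=1.4124
θ=106°:   candidates: C₊=(2.7362,2.7208) cross=9.024; C₋=(1.0362,0.4649) cross=-9.024
θ=106°:   branch + wants cross > 0 → take C=(2.7362,2.7208) (cross=9.024)
θ=106°: ex = (C−B)/|BC| = (0.9597,-0.2811); ey = (0.2811,0.9597)
θ=106°: P = B + -2.23·ex + -0.70·ey = (-3.4394,3.8000)
θ=253°: B = A + 4.00·(cos253°, sin253°) = (-1.1695, -3.8252)
θ=253°: |BD| = 6.4309
θ=253°: circle(B,4.00) ∩ circle(D,3.00): a=3.7597, h=1.3656
θ=253°:   candidates: C₊=(1.0405,-0.4911) cross=8.782; C₋=(2.6650,-2.6866) cross=-8.782
θ=253°:   branch + wants cross > 0 → take C=(1.0405,-0.4911) (cross=8.782)
θ=253°: ex = (C−B)/|BC| = (0.5525,0.8335); ey = (-0.8335,0.5525)
θ=253°: P = B + -2.23·ex + -0.70·ey = (-1.8181,-6.0707)

θ=23°: 1.48 2.34
θ=25°: 1.38 2.35
θ=106°: -3.44 3.80
θ=253°: -1.82 -6.07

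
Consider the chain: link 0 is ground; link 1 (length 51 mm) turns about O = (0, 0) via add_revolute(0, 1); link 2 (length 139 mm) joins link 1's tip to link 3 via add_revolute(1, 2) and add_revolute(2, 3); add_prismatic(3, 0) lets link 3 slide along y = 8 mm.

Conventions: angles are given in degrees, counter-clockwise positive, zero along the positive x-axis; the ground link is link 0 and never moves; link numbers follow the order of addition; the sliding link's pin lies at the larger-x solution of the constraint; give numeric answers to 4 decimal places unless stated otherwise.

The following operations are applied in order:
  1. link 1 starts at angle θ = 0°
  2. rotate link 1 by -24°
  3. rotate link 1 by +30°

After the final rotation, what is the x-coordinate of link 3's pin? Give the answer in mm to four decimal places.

geometry: r = 51 mm, L = 139 mm, e = 8 mm; θ starts at 0°
rotate link 1 by -24°: θ ← 0° -24° = -24°
rotate link 1 by +30°: θ ← -24° +30° = 6°
crank pin P = (r cos θ, r sin θ) = (50.720617, 5.330952)
h = r sin θ − e = 5.330952 − 8 = -2.669048
x = r cos θ + √(L² − h²) = 50.720617 + 138.974372 = 189.694989

189.6950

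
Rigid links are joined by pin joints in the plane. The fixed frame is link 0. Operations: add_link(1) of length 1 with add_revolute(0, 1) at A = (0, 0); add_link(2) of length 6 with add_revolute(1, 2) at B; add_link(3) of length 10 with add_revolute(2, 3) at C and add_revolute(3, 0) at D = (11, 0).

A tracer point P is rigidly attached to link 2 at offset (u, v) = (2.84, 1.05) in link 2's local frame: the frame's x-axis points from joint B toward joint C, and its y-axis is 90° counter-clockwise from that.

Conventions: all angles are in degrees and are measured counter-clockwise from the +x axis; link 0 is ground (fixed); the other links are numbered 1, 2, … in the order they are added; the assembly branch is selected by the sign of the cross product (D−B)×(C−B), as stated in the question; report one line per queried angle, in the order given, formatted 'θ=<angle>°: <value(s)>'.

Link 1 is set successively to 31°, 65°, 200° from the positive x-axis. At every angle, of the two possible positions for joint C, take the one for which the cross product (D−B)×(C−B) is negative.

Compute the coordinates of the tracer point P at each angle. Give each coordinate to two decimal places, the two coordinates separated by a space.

A=(0,0), D=(11.00,0)
θ=31°: B = A + 1.00·(cos31°, sin31°) = (0.8572, 0.5150)
θ=31°: |BD| = 10.1559
θ=31°: circle(B,6.00) ∩ circle(D,10.00): a=1.9271, h=5.6821
θ=31°:   candidates: C₊=(3.0699,6.0921) cross=57.707; C₋=(2.4936,-5.2575) cross=-57.707
θ=31°:   branch - wants cross < 0 → take C=(2.4936,-5.2575) (cross=-57.707)
θ=31°: ex = (C−B)/|BC| = (0.2727,-0.9621); ey = (0.9621,0.2727)
θ=31°: P = B + 2.84·ex + 1.05·ey = (2.6419,-1.9309)
θ=65°: B = A + 1.00·(cos65°, sin65°) = (0.4226, 0.9063)
θ=65°: |BD| = 10.6161
θ=65°: circle(B,6.00) ∩ circle(D,10.00): a=2.2938, h=5.5442
θ=65°:   candidates: C₊=(3.1814,6.2345) cross=58.858; C₋=(2.2347,-4.8135) cross=-58.858
θ=65°:   branch - wants cross < 0 → take C=(2.2347,-4.8135) (cross=-58.858)
θ=65°: ex = (C−B)/|BC| = (0.3020,-0.9533); ey = (0.9533,0.3020)
θ=65°: P = B + 2.84·ex + 1.05·ey = (2.2813,-1.4840)
θ=200°: B = A + 1.00·(cos200°, sin200°) = (-0.9397, -0.3420)
θ=200°: |BD| = 11.9446
θ=200°: circle(B,6.00) ∩ circle(D,10.00): a=3.2933, h=5.0154
θ=200°:   candidates: C₊=(2.2086,4.7656) cross=59.907; C₋=(2.4958,-5.2611) cross=-59.907
θ=200°:   branch - wants cross < 0 → take C=(2.4958,-5.2611) (cross=-59.907)
θ=200°: ex = (C−B)/|BC| = (0.5726,-0.8198); ey = (0.8198,0.5726)
θ=200°: P = B + 2.84·ex + 1.05·ey = (1.5473,-2.0692)

θ=31°: 2.64 -1.93
θ=65°: 2.28 -1.48
θ=200°: 1.55 -2.07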